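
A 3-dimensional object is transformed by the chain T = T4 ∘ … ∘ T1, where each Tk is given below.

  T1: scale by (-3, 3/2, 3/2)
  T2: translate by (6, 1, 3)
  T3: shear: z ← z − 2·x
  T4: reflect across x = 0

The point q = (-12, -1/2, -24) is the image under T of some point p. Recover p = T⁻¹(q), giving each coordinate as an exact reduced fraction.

p = (-2, -1, -2)

T1 = [-3 0 0 0; 0 3/2 0 0; 0 0 3/2 0; 0 0 0 1]
T2·T1 = [-3 0 0 6; 0 3/2 0 1; 0 0 3/2 3; 0 0 0 1]
T3·…·T1 = [-3 0 0 6; 0 3/2 0 1; 6 0 3/2 -9; 0 0 0 1]
T4·…·T1 = [3 0 0 -6; 0 3/2 0 1; 6 0 3/2 -9; 0 0 0 1]
det M = 27/4; M⁻¹ = [1/3 0 0 2; 0 2/3 0 -2/3; -4/3 0 2/3 -2; 0 0 0 1]
M⁻¹ · (-12, -1/2, -24)ᵀ = (-2, -1, -2)ᵀ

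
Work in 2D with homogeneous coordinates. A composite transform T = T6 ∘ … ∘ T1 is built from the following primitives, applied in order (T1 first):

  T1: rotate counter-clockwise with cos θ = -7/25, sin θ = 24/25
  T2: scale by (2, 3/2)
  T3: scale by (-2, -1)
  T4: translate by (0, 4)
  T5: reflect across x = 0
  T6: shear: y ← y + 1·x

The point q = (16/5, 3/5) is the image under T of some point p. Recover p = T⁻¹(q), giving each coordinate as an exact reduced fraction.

p = (4, -2)

T1 = [-7/25 -24/25 0; 24/25 -7/25 0; 0 0 1]
T2·T1 = [-14/25 -48/25 0; 36/25 -21/50 0; 0 0 1]
T3·…·T1 = [28/25 96/25 0; -36/25 21/50 0; 0 0 1]
T4·…·T1 = [28/25 96/25 0; -36/25 21/50 4; 0 0 1]
T5·…·T1 = [-28/25 -96/25 0; -36/25 21/50 4; 0 0 1]
T6·…·T1 = [-28/25 -96/25 0; -64/25 -171/50 4; 0 0 1]
det M = -6; M⁻¹ = [57/100 -16/25 64/25; -32/75 14/75 -56/75; 0 0 1]
M⁻¹ · (16/5, 3/5)ᵀ = (4, -2)ᵀ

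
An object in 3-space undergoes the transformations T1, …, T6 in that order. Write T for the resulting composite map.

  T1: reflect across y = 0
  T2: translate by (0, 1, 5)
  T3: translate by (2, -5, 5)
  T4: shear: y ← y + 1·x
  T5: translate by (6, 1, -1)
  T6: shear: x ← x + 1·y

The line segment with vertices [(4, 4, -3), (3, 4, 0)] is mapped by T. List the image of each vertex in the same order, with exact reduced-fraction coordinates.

image vertices: (11, -1, 6), (9, -2, 9)

T1 reflect across y = 0: (4, 4, -3) → (4, -4, -3); (3, 4, 0) → (3, -4, 0)
T2 translate by (0, 1, 5): (4, -4, -3) → (4, -3, 2); (3, -4, 0) → (3, -3, 5)
T3 translate by (2, -5, 5): (4, -3, 2) → (6, -8, 7); (3, -3, 5) → (5, -8, 10)
T4 shear: y ← y + 1·x: (6, -8, 7) → (6, -2, 7); (5, -8, 10) → (5, -3, 10)
T5 translate by (6, 1, -1): (6, -2, 7) → (12, -1, 6); (5, -3, 10) → (11, -2, 9)
T6 shear: x ← x + 1·y: (12, -1, 6) → (11, -1, 6); (11, -2, 9) → (9, -2, 9)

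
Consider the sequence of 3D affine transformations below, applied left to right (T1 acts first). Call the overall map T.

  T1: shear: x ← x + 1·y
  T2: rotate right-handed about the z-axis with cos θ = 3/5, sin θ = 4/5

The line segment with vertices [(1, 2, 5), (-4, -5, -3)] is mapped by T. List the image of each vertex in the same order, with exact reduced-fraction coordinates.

T1 shear: x ← x + 1·y: (1, 2, 5) → (3, 2, 5); (-4, -5, -3) → (-9, -5, -3)
T2 rotate right-handed about the z-axis with cos θ = 3/5, sin θ = 4/5: (3, 2, 5) → (1/5, 18/5, 5); (-9, -5, -3) → (-7/5, -51/5, -3)

image vertices: (1/5, 18/5, 5), (-7/5, -51/5, -3)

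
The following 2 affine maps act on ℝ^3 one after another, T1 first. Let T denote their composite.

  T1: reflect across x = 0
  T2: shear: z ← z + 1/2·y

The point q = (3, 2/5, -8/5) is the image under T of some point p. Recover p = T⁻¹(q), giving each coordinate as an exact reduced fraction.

T1 = [-1 0 0 0; 0 1 0 0; 0 0 1 0; 0 0 0 1]
T2·T1 = [-1 0 0 0; 0 1 0 0; 0 1/2 1 0; 0 0 0 1]
det M = -1; M⁻¹ = [-1 0 0 0; 0 1 0 0; 0 -1/2 1 0; 0 0 0 1]
M⁻¹ · (3, 2/5, -8/5)ᵀ = (-3, 2/5, -9/5)ᵀ

p = (-3, 2/5, -9/5)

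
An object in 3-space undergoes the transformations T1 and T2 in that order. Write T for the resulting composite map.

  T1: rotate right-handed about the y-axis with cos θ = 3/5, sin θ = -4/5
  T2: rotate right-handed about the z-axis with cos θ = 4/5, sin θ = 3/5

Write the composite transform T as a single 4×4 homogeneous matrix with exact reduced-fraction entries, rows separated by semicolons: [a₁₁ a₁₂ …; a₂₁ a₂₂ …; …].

T1 = [3/5 0 -4/5 0; 0 1 0 0; 4/5 0 3/5 0; 0 0 0 1]
T2·T1 = [12/25 -3/5 -16/25 0; 9/25 4/5 -12/25 0; 4/5 0 3/5 0; 0 0 0 1]

T = [12/25 -3/5 -16/25 0; 9/25 4/5 -12/25 0; 4/5 0 3/5 0; 0 0 0 1]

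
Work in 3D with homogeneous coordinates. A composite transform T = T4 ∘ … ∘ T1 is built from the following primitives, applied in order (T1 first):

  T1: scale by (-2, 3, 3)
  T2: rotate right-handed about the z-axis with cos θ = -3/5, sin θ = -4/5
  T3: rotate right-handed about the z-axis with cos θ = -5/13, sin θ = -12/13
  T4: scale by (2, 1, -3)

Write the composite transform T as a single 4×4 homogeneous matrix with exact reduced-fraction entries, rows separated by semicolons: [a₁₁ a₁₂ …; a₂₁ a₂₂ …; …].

T1 = [-2 0 0 0; 0 3 0 0; 0 0 3 0; 0 0 0 1]
T2·T1 = [6/5 12/5 0 0; 8/5 -9/5 0 0; 0 0 3 0; 0 0 0 1]
T3·…·T1 = [66/65 -168/65 0 0; -112/65 -99/65 0 0; 0 0 3 0; 0 0 0 1]
T4·…·T1 = [132/65 -336/65 0 0; -112/65 -99/65 0 0; 0 0 -9 0; 0 0 0 1]

T = [132/65 -336/65 0 0; -112/65 -99/65 0 0; 0 0 -9 0; 0 0 0 1]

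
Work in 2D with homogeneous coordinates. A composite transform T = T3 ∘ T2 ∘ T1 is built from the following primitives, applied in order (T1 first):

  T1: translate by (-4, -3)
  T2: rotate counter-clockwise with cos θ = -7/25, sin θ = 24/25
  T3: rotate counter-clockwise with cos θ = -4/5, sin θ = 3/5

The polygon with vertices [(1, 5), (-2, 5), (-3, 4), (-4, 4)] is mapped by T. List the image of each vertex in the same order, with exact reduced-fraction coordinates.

T1 translate by (-4, -3): (1, 5) → (-3, 2); (-2, 5) → (-6, 2); (-3, 4) → (-7, 1); (-4, 4) → (-8, 1)
T2 rotate counter-clockwise with cos θ = -7/25, sin θ = 24/25: (-3, 2) → (-27/25, -86/25); (-6, 2) → (-6/25, -158/25); (-7, 1) → (1, -7); (-8, 1) → (32/25, -199/25)
T3 rotate counter-clockwise with cos θ = -4/5, sin θ = 3/5: (-27/25, -86/25) → (366/125, 263/125); (-6/25, -158/25) → (498/125, 614/125); (1, -7) → (17/5, 31/5); (32/25, -199/25) → (469/125, 892/125)

image vertices: (366/125, 263/125), (498/125, 614/125), (17/5, 31/5), (469/125, 892/125)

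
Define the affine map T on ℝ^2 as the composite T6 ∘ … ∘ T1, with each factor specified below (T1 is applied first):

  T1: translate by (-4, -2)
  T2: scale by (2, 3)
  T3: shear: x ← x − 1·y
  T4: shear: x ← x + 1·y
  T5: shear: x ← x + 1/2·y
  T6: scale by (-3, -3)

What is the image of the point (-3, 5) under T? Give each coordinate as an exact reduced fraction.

T1 translate by (-4, -2): (-3, 5) → (-7, 3)
T2 scale by (2, 3): (-7, 3) → (-14, 9)
T3 shear: x ← x − 1·y: (-14, 9) → (-23, 9)
T4 shear: x ← x + 1·y: (-23, 9) → (-14, 9)
T5 shear: x ← x + 1/2·y: (-14, 9) → (-19/2, 9)
T6 scale by (-3, -3): (-19/2, 9) → (57/2, -27)

T(p) = (57/2, -27)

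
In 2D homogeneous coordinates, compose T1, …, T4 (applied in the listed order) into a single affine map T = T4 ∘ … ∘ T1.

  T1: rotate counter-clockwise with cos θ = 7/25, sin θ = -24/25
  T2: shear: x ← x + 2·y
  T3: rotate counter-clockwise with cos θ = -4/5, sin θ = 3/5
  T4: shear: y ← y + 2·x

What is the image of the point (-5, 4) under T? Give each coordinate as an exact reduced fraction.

T(p) = (-1872/125, -653/25)

T1 rotate counter-clockwise with cos θ = 7/25, sin θ = -24/25: (-5, 4) → (61/25, 148/25)
T2 shear: x ← x + 2·y: (61/25, 148/25) → (357/25, 148/25)
T3 rotate counter-clockwise with cos θ = -4/5, sin θ = 3/5: (357/25, 148/25) → (-1872/125, 479/125)
T4 shear: y ← y + 2·x: (-1872/125, 479/125) → (-1872/125, -653/25)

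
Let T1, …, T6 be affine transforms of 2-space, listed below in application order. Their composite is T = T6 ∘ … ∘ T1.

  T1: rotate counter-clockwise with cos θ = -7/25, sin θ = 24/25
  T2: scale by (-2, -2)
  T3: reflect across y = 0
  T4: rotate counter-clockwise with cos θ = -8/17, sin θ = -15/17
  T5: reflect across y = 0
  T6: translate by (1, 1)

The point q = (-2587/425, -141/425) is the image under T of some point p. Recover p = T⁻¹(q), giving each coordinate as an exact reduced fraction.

p = (-3, 2)

T1 = [-7/25 -24/25 0; 24/25 -7/25 0; 0 0 1]
T2·T1 = [14/25 48/25 0; -48/25 14/25 0; 0 0 1]
T3·…·T1 = [14/25 48/25 0; 48/25 -14/25 0; 0 0 1]
T4·…·T1 = [608/425 -594/425 0; -594/425 -608/425 0; 0 0 1]
T5·…·T1 = [608/425 -594/425 0; 594/425 608/425 0; 0 0 1]
T6·…·T1 = [608/425 -594/425 1; 594/425 608/425 1; 0 0 1]
det M = 4; M⁻¹ = [152/425 297/850 -601/850; -297/850 152/425 -7/850; 0 0 1]
M⁻¹ · (-2587/425, -141/425)ᵀ = (-3, 2)ᵀ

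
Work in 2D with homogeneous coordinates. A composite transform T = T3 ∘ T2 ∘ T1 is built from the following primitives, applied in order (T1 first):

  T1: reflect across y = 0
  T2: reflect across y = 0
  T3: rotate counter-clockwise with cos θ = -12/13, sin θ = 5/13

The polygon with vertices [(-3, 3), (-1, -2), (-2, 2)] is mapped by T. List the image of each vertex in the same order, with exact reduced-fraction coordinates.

T1 reflect across y = 0: (-3, 3) → (-3, -3); (-1, -2) → (-1, 2); (-2, 2) → (-2, -2)
T2 reflect across y = 0: (-3, -3) → (-3, 3); (-1, 2) → (-1, -2); (-2, -2) → (-2, 2)
T3 rotate counter-clockwise with cos θ = -12/13, sin θ = 5/13: (-3, 3) → (21/13, -51/13); (-1, -2) → (22/13, 19/13); (-2, 2) → (14/13, -34/13)

image vertices: (21/13, -51/13), (22/13, 19/13), (14/13, -34/13)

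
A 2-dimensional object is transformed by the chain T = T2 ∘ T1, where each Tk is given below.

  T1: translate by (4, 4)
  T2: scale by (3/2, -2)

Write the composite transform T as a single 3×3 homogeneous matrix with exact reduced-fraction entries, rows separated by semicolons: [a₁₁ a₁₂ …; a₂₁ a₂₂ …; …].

T1 = [1 0 4; 0 1 4; 0 0 1]
T2·T1 = [3/2 0 6; 0 -2 -8; 0 0 1]

T = [3/2 0 6; 0 -2 -8; 0 0 1]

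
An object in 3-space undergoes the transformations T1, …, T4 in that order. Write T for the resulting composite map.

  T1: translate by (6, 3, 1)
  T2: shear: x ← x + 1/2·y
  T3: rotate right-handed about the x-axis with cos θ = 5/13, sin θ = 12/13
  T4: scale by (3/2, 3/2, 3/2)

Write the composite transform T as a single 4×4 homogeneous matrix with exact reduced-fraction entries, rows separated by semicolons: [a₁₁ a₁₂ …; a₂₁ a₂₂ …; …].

T = [3/2 3/4 0 45/4; 0 15/26 -18/13 9/26; 0 18/13 15/26 123/26; 0 0 0 1]

T1 = [1 0 0 6; 0 1 0 3; 0 0 1 1; 0 0 0 1]
T2·T1 = [1 1/2 0 15/2; 0 1 0 3; 0 0 1 1; 0 0 0 1]
T3·…·T1 = [1 1/2 0 15/2; 0 5/13 -12/13 3/13; 0 12/13 5/13 41/13; 0 0 0 1]
T4·…·T1 = [3/2 3/4 0 45/4; 0 15/26 -18/13 9/26; 0 18/13 15/26 123/26; 0 0 0 1]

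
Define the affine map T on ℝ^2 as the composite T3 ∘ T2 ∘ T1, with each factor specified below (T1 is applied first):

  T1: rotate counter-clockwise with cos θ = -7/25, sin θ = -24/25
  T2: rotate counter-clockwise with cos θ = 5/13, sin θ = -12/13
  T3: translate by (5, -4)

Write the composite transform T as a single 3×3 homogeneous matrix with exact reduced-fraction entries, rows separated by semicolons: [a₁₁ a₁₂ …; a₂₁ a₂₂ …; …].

T1 = [-7/25 24/25 0; -24/25 -7/25 0; 0 0 1]
T2·T1 = [-323/325 36/325 0; -36/325 -323/325 0; 0 0 1]
T3·…·T1 = [-323/325 36/325 5; -36/325 -323/325 -4; 0 0 1]

T = [-323/325 36/325 5; -36/325 -323/325 -4; 0 0 1]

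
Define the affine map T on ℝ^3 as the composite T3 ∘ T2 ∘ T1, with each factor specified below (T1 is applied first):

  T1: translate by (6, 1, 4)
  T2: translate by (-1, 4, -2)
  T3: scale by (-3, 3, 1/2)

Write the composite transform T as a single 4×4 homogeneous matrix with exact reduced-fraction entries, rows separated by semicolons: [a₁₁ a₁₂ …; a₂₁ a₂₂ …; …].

T = [-3 0 0 -15; 0 3 0 15; 0 0 1/2 1; 0 0 0 1]

T1 = [1 0 0 6; 0 1 0 1; 0 0 1 4; 0 0 0 1]
T2·T1 = [1 0 0 5; 0 1 0 5; 0 0 1 2; 0 0 0 1]
T3·…·T1 = [-3 0 0 -15; 0 3 0 15; 0 0 1/2 1; 0 0 0 1]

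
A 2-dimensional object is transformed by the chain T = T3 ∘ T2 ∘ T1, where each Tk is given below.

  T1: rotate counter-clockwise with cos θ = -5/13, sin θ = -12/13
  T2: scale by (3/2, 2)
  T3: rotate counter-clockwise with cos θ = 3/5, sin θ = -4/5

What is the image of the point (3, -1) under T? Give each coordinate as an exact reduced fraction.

T(p) = (-739/130, -24/65)

T1 rotate counter-clockwise with cos θ = -5/13, sin θ = -12/13: (3, -1) → (-27/13, -31/13)
T2 scale by (3/2, 2): (-27/13, -31/13) → (-81/26, -62/13)
T3 rotate counter-clockwise with cos θ = 3/5, sin θ = -4/5: (-81/26, -62/13) → (-739/130, -24/65)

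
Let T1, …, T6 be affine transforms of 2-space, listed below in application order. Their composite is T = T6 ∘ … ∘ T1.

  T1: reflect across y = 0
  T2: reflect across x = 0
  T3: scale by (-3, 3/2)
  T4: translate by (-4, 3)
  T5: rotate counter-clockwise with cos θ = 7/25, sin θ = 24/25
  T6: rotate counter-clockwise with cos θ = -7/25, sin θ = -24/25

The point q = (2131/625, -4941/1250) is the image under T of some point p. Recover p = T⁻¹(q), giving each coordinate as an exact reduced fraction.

p = (3, 3)

T1 = [1 0 0; 0 -1 0; 0 0 1]
T2·T1 = [-1 0 0; 0 -1 0; 0 0 1]
T3·…·T1 = [3 0 0; 0 -3/2 0; 0 0 1]
T4·…·T1 = [3 0 -4; 0 -3/2 3; 0 0 1]
T5·…·T1 = [21/25 36/25 -4; 72/25 -21/50 -3; 0 0 1]
T6·…·T1 = [1581/625 -504/625 -44/25; -1008/625 -1581/1250 117/25; 0 0 1]
det M = -9/2; M⁻¹ = [527/1875 -112/625 4/3; -224/625 -1054/1875 2; 0 0 1]
M⁻¹ · (2131/625, -4941/1250)ᵀ = (3, 3)ᵀ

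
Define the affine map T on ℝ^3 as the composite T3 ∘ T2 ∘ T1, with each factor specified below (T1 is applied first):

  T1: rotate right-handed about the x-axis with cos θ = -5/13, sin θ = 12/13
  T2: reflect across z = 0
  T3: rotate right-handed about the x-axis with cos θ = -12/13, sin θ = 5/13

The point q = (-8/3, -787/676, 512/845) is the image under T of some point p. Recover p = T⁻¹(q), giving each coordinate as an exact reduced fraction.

T1 = [1 0 0 0; 0 -5/13 -12/13 0; 0 12/13 -5/13 0; 0 0 0 1]
T2·T1 = [1 0 0 0; 0 -5/13 -12/13 0; 0 -12/13 5/13 0; 0 0 0 1]
T3·…·T1 = [1 0 0 0; 0 120/169 119/169 0; 0 119/169 -120/169 0; 0 0 0 1]
det M = -1; M⁻¹ = [1 0 0 0; 0 120/169 119/169 0; 0 119/169 -120/169 0; 0 0 0 1]
M⁻¹ · (-8/3, -787/676, 512/845)ᵀ = (-8/3, -2/5, -5/4)ᵀ

p = (-8/3, -2/5, -5/4)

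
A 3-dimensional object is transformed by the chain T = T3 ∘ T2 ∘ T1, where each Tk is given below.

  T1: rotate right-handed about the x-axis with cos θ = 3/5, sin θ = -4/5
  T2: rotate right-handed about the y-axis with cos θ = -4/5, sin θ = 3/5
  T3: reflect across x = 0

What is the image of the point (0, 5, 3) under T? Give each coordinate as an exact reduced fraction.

T1 rotate right-handed about the x-axis with cos θ = 3/5, sin θ = -4/5: (0, 5, 3) → (0, 27/5, -11/5)
T2 rotate right-handed about the y-axis with cos θ = -4/5, sin θ = 3/5: (0, 27/5, -11/5) → (-33/25, 27/5, 44/25)
T3 reflect across x = 0: (-33/25, 27/5, 44/25) → (33/25, 27/5, 44/25)

T(p) = (33/25, 27/5, 44/25)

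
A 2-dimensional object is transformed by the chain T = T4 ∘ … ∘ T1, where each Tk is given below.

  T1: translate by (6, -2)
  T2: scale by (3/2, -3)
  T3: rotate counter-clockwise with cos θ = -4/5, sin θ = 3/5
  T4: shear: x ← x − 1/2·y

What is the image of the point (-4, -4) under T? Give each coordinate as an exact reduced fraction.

T(p) = (-69/10, -63/5)

T1 translate by (6, -2): (-4, -4) → (2, -6)
T2 scale by (3/2, -3): (2, -6) → (3, 18)
T3 rotate counter-clockwise with cos θ = -4/5, sin θ = 3/5: (3, 18) → (-66/5, -63/5)
T4 shear: x ← x − 1/2·y: (-66/5, -63/5) → (-69/10, -63/5)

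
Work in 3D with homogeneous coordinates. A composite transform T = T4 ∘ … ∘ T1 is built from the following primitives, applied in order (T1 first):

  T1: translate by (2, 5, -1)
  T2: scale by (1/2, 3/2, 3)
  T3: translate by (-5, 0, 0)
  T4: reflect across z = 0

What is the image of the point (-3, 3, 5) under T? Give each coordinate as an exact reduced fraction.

T1 translate by (2, 5, -1): (-3, 3, 5) → (-1, 8, 4)
T2 scale by (1/2, 3/2, 3): (-1, 8, 4) → (-1/2, 12, 12)
T3 translate by (-5, 0, 0): (-1/2, 12, 12) → (-11/2, 12, 12)
T4 reflect across z = 0: (-11/2, 12, 12) → (-11/2, 12, -12)

T(p) = (-11/2, 12, -12)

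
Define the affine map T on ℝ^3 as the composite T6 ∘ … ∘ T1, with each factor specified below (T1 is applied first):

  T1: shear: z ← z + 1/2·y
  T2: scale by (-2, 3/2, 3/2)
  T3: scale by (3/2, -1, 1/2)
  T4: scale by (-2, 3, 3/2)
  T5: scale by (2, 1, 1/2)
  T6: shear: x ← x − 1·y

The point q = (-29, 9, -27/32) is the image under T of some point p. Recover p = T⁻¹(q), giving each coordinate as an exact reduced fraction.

T1 = [1 0 0 0; 0 1 0 0; 0 1/2 1 0; 0 0 0 1]
T2·T1 = [-2 0 0 0; 0 3/2 0 0; 0 3/4 3/2 0; 0 0 0 1]
T3·…·T1 = [-3 0 0 0; 0 -3/2 0 0; 0 3/8 3/4 0; 0 0 0 1]
T4·…·T1 = [6 0 0 0; 0 -9/2 0 0; 0 9/16 9/8 0; 0 0 0 1]
T5·…·T1 = [12 0 0 0; 0 -9/2 0 0; 0 9/32 9/16 0; 0 0 0 1]
T6·…·T1 = [12 9/2 0 0; 0 -9/2 0 0; 0 9/32 9/16 0; 0 0 0 1]
det M = -243/8; M⁻¹ = [1/12 1/12 0 0; 0 -2/9 0 0; 0 1/9 16/9 0; 0 0 0 1]
M⁻¹ · (-29, 9, -27/32)ᵀ = (-5/3, -2, -1/2)ᵀ

p = (-5/3, -2, -1/2)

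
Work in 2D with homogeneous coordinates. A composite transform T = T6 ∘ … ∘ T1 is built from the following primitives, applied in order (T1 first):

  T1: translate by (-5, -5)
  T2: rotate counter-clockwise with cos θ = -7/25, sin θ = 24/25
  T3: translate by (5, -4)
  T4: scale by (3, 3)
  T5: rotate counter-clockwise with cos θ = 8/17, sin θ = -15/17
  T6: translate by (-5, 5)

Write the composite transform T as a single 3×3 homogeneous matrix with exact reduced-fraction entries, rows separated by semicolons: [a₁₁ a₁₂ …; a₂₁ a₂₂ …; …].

T1 = [1 0 -5; 0 1 -5; 0 0 1]
T2·T1 = [-7/25 -24/25 31/5; 24/25 -7/25 -17/5; 0 0 1]
T3·…·T1 = [-7/25 -24/25 56/5; 24/25 -7/25 -37/5; 0 0 1]
T4·…·T1 = [-21/25 -72/25 168/5; 72/25 -21/25 -111/5; 0 0 1]
T5·…·T1 = [912/425 -891/425 -321/85; 891/425 912/425 -3408/85; 0 0 1]
T6·…·T1 = [912/425 -891/425 -746/85; 891/425 912/425 -2983/85; 0 0 1]

T = [912/425 -891/425 -746/85; 891/425 912/425 -2983/85; 0 0 1]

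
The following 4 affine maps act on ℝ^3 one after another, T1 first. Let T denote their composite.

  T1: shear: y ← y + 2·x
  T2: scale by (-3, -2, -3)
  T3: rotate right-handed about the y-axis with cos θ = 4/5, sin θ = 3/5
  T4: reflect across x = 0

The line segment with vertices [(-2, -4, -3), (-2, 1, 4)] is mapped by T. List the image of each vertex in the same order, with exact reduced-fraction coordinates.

T1 shear: y ← y + 2·x: (-2, -4, -3) → (-2, -8, -3); (-2, 1, 4) → (-2, -3, 4)
T2 scale by (-3, -2, -3): (-2, -8, -3) → (6, 16, 9); (-2, -3, 4) → (6, 6, -12)
T3 rotate right-handed about the y-axis with cos θ = 4/5, sin θ = 3/5: (6, 16, 9) → (51/5, 16, 18/5); (6, 6, -12) → (-12/5, 6, -66/5)
T4 reflect across x = 0: (51/5, 16, 18/5) → (-51/5, 16, 18/5); (-12/5, 6, -66/5) → (12/5, 6, -66/5)

image vertices: (-51/5, 16, 18/5), (12/5, 6, -66/5)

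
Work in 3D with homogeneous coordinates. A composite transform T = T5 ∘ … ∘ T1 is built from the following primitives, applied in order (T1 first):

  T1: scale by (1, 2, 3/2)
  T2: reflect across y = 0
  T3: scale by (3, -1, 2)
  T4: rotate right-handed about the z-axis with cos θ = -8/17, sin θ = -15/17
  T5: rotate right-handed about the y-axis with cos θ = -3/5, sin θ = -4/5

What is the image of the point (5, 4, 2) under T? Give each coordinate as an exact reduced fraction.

T(p) = (-24/5, -17, -18/5)

T1 scale by (1, 2, 3/2): (5, 4, 2) → (5, 8, 3)
T2 reflect across y = 0: (5, 8, 3) → (5, -8, 3)
T3 scale by (3, -1, 2): (5, -8, 3) → (15, 8, 6)
T4 rotate right-handed about the z-axis with cos θ = -8/17, sin θ = -15/17: (15, 8, 6) → (0, -17, 6)
T5 rotate right-handed about the y-axis with cos θ = -3/5, sin θ = -4/5: (0, -17, 6) → (-24/5, -17, -18/5)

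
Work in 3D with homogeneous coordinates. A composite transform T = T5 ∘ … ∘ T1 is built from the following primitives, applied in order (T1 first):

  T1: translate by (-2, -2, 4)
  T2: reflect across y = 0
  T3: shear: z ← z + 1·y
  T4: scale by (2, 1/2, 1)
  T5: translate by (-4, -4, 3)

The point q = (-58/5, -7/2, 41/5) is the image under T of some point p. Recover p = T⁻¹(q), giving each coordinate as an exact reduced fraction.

p = (-9/5, 1, 1/5)

T1 = [1 0 0 -2; 0 1 0 -2; 0 0 1 4; 0 0 0 1]
T2·T1 = [1 0 0 -2; 0 -1 0 2; 0 0 1 4; 0 0 0 1]
T3·…·T1 = [1 0 0 -2; 0 -1 0 2; 0 -1 1 6; 0 0 0 1]
T4·…·T1 = [2 0 0 -4; 0 -1/2 0 1; 0 -1 1 6; 0 0 0 1]
T5·…·T1 = [2 0 0 -8; 0 -1/2 0 -3; 0 -1 1 9; 0 0 0 1]
det M = -1; M⁻¹ = [1/2 0 0 4; 0 -2 0 -6; 0 -2 1 -15; 0 0 0 1]
M⁻¹ · (-58/5, -7/2, 41/5)ᵀ = (-9/5, 1, 1/5)ᵀ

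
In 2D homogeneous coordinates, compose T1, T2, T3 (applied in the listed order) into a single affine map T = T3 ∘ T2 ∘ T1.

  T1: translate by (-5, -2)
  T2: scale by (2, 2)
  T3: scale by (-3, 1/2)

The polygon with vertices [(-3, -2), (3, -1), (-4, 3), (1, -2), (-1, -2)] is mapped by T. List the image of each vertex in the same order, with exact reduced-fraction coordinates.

T1 translate by (-5, -2): (-3, -2) → (-8, -4); (3, -1) → (-2, -3); (-4, 3) → (-9, 1); (1, -2) → (-4, -4); (-1, -2) → (-6, -4)
T2 scale by (2, 2): (-8, -4) → (-16, -8); (-2, -3) → (-4, -6); (-9, 1) → (-18, 2); (-4, -4) → (-8, -8); (-6, -4) → (-12, -8)
T3 scale by (-3, 1/2): (-16, -8) → (48, -4); (-4, -6) → (12, -3); (-18, 2) → (54, 1); (-8, -8) → (24, -4); (-12, -8) → (36, -4)

image vertices: (48, -4), (12, -3), (54, 1), (24, -4), (36, -4)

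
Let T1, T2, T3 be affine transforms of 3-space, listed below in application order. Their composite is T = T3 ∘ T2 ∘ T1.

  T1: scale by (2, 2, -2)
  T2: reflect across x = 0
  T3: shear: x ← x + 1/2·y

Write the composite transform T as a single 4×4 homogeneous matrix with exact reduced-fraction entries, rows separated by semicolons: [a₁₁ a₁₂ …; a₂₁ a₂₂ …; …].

T1 = [2 0 0 0; 0 2 0 0; 0 0 -2 0; 0 0 0 1]
T2·T1 = [-2 0 0 0; 0 2 0 0; 0 0 -2 0; 0 0 0 1]
T3·…·T1 = [-2 1 0 0; 0 2 0 0; 0 0 -2 0; 0 0 0 1]

T = [-2 1 0 0; 0 2 0 0; 0 0 -2 0; 0 0 0 1]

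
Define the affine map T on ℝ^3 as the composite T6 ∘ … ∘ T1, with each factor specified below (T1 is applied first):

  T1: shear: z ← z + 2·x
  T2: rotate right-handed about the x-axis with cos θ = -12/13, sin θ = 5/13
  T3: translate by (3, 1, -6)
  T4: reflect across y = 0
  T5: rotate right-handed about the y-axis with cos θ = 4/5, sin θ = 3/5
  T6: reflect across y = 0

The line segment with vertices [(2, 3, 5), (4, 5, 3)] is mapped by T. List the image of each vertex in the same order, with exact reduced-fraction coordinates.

image vertices: (-253/65, -68/13, -879/65), (-191/65, -102/13, -1013/65)

T1 shear: z ← z + 2·x: (2, 3, 5) → (2, 3, 9); (4, 5, 3) → (4, 5, 11)
T2 rotate right-handed about the x-axis with cos θ = -12/13, sin θ = 5/13: (2, 3, 9) → (2, -81/13, -93/13); (4, 5, 11) → (4, -115/13, -107/13)
T3 translate by (3, 1, -6): (2, -81/13, -93/13) → (5, -68/13, -171/13); (4, -115/13, -107/13) → (7, -102/13, -185/13)
T4 reflect across y = 0: (5, -68/13, -171/13) → (5, 68/13, -171/13); (7, -102/13, -185/13) → (7, 102/13, -185/13)
T5 rotate right-handed about the y-axis with cos θ = 4/5, sin θ = 3/5: (5, 68/13, -171/13) → (-253/65, 68/13, -879/65); (7, 102/13, -185/13) → (-191/65, 102/13, -1013/65)
T6 reflect across y = 0: (-253/65, 68/13, -879/65) → (-253/65, -68/13, -879/65); (-191/65, 102/13, -1013/65) → (-191/65, -102/13, -1013/65)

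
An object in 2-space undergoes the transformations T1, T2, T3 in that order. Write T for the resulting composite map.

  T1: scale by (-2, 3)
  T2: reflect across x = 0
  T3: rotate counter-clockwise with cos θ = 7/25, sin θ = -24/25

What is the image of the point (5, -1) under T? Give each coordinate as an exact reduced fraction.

T(p) = (-2/25, -261/25)

T1 scale by (-2, 3): (5, -1) → (-10, -3)
T2 reflect across x = 0: (-10, -3) → (10, -3)
T3 rotate counter-clockwise with cos θ = 7/25, sin θ = -24/25: (10, -3) → (-2/25, -261/25)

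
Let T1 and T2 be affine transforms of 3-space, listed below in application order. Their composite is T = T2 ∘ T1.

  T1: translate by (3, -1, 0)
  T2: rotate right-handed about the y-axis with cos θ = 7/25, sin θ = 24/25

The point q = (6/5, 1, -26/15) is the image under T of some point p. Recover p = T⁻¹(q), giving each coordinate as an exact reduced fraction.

p = (-1, 2, 2/3)

T1 = [1 0 0 3; 0 1 0 -1; 0 0 1 0; 0 0 0 1]
T2·T1 = [7/25 0 24/25 21/25; 0 1 0 -1; -24/25 0 7/25 -72/25; 0 0 0 1]
det M = 1; M⁻¹ = [7/25 0 -24/25 -3; 0 1 0 1; 24/25 0 7/25 0; 0 0 0 1]
M⁻¹ · (6/5, 1, -26/15)ᵀ = (-1, 2, 2/3)ᵀ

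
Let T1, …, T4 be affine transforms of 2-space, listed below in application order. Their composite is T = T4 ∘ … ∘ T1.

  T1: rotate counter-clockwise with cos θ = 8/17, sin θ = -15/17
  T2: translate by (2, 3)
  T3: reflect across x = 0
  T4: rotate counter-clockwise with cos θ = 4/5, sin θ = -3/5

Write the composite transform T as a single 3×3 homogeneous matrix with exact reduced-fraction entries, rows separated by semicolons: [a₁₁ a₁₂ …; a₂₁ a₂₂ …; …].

T1 = [8/17 15/17 0; -15/17 8/17 0; 0 0 1]
T2·T1 = [8/17 15/17 2; -15/17 8/17 3; 0 0 1]
T3·…·T1 = [-8/17 -15/17 -2; -15/17 8/17 3; 0 0 1]
T4·…·T1 = [-77/85 -36/85 1/5; -36/85 77/85 18/5; 0 0 1]

T = [-77/85 -36/85 1/5; -36/85 77/85 18/5; 0 0 1]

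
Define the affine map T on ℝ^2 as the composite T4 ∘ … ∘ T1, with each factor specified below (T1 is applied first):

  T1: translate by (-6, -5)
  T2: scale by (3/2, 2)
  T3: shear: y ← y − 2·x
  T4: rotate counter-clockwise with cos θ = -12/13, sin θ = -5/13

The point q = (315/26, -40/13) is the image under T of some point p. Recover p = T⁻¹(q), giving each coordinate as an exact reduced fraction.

p = (-2/3, -5/4)

T1 = [1 0 -6; 0 1 -5; 0 0 1]
T2·T1 = [3/2 0 -9; 0 2 -10; 0 0 1]
T3·…·T1 = [3/2 0 -9; -3 2 8; 0 0 1]
T4·…·T1 = [-33/13 10/13 148/13; 57/26 -24/13 -51/13; 0 0 1]
det M = 3; M⁻¹ = [-8/13 -10/39 6; -19/26 -11/13 5; 0 0 1]
M⁻¹ · (315/26, -40/13)ᵀ = (-2/3, -5/4)ᵀ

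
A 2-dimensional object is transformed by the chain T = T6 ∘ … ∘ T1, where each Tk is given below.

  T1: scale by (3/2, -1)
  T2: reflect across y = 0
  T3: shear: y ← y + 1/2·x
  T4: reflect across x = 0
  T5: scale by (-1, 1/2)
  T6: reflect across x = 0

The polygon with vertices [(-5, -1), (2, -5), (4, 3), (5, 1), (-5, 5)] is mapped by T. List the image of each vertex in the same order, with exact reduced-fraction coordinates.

T1 scale by (3/2, -1): (-5, -1) → (-15/2, 1); (2, -5) → (3, 5); (4, 3) → (6, -3); (5, 1) → (15/2, -1); (-5, 5) → (-15/2, -5)
T2 reflect across y = 0: (-15/2, 1) → (-15/2, -1); (3, 5) → (3, -5); (6, -3) → (6, 3); (15/2, -1) → (15/2, 1); (-15/2, -5) → (-15/2, 5)
T3 shear: y ← y + 1/2·x: (-15/2, -1) → (-15/2, -19/4); (3, -5) → (3, -7/2); (6, 3) → (6, 6); (15/2, 1) → (15/2, 19/4); (-15/2, 5) → (-15/2, 5/4)
T4 reflect across x = 0: (-15/2, -19/4) → (15/2, -19/4); (3, -7/2) → (-3, -7/2); (6, 6) → (-6, 6); (15/2, 19/4) → (-15/2, 19/4); (-15/2, 5/4) → (15/2, 5/4)
T5 scale by (-1, 1/2): (15/2, -19/4) → (-15/2, -19/8); (-3, -7/2) → (3, -7/4); (-6, 6) → (6, 3); (-15/2, 19/4) → (15/2, 19/8); (15/2, 5/4) → (-15/2, 5/8)
T6 reflect across x = 0: (-15/2, -19/8) → (15/2, -19/8); (3, -7/4) → (-3, -7/4); (6, 3) → (-6, 3); (15/2, 19/8) → (-15/2, 19/8); (-15/2, 5/8) → (15/2, 5/8)

image vertices: (15/2, -19/8), (-3, -7/4), (-6, 3), (-15/2, 19/8), (15/2, 5/8)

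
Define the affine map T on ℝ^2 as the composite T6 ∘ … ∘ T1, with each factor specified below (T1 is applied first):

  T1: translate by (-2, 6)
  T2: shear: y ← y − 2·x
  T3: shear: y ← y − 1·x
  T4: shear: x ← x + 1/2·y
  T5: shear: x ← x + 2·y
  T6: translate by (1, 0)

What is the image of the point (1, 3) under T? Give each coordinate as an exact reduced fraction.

T(p) = (30, 12)

T1 translate by (-2, 6): (1, 3) → (-1, 9)
T2 shear: y ← y − 2·x: (-1, 9) → (-1, 11)
T3 shear: y ← y − 1·x: (-1, 11) → (-1, 12)
T4 shear: x ← x + 1/2·y: (-1, 12) → (5, 12)
T5 shear: x ← x + 2·y: (5, 12) → (29, 12)
T6 translate by (1, 0): (29, 12) → (30, 12)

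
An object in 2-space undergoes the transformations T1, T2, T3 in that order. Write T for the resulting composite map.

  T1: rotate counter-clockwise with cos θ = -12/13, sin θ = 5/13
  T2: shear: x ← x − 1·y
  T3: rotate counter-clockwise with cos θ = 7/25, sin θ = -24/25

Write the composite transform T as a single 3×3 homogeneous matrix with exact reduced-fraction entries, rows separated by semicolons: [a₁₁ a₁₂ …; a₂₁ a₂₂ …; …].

T = [1/325 -239/325 0; 443/325 -252/325 0; 0 0 1]

T1 = [-12/13 -5/13 0; 5/13 -12/13 0; 0 0 1]
T2·T1 = [-17/13 7/13 0; 5/13 -12/13 0; 0 0 1]
T3·…·T1 = [1/325 -239/325 0; 443/325 -252/325 0; 0 0 1]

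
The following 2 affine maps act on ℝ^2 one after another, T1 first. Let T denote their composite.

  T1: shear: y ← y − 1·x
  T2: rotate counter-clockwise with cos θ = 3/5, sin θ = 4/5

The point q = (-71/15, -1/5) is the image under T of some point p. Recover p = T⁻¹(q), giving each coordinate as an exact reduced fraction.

p = (-3, 2/3)

T1 = [1 0 0; -1 1 0; 0 0 1]
T2·T1 = [7/5 -4/5 0; 1/5 3/5 0; 0 0 1]
det M = 1; M⁻¹ = [3/5 4/5 0; -1/5 7/5 0; 0 0 1]
M⁻¹ · (-71/15, -1/5)ᵀ = (-3, 2/3)ᵀ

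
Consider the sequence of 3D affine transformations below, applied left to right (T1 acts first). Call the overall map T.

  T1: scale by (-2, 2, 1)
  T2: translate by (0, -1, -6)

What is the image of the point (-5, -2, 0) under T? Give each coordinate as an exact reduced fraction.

T1 scale by (-2, 2, 1): (-5, -2, 0) → (10, -4, 0)
T2 translate by (0, -1, -6): (10, -4, 0) → (10, -5, -6)

T(p) = (10, -5, -6)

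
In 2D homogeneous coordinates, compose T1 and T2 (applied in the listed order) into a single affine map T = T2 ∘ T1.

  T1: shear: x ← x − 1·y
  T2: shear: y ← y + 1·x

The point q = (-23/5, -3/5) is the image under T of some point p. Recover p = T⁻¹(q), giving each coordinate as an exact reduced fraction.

T1 = [1 -1 0; 0 1 0; 0 0 1]
T2·T1 = [1 -1 0; 1 0 0; 0 0 1]
det M = 1; M⁻¹ = [0 1 0; -1 1 0; 0 0 1]
M⁻¹ · (-23/5, -3/5)ᵀ = (-3/5, 4)ᵀ

p = (-3/5, 4)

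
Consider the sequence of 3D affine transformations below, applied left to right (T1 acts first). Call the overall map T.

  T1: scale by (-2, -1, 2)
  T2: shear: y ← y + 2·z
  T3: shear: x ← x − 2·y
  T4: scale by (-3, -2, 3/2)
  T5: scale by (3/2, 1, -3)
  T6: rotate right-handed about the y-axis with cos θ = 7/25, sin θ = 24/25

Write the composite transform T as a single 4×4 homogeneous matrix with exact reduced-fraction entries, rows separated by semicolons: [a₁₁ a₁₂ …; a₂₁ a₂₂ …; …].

T = [63/25 -63/25 36/25 0; 0 2 -8 0; -216/25 216/25 -927/25 0; 0 0 0 1]

T1 = [-2 0 0 0; 0 -1 0 0; 0 0 2 0; 0 0 0 1]
T2·T1 = [-2 0 0 0; 0 -1 4 0; 0 0 2 0; 0 0 0 1]
T3·…·T1 = [-2 2 -8 0; 0 -1 4 0; 0 0 2 0; 0 0 0 1]
T4·…·T1 = [6 -6 24 0; 0 2 -8 0; 0 0 3 0; 0 0 0 1]
T5·…·T1 = [9 -9 36 0; 0 2 -8 0; 0 0 -9 0; 0 0 0 1]
T6·…·T1 = [63/25 -63/25 36/25 0; 0 2 -8 0; -216/25 216/25 -927/25 0; 0 0 0 1]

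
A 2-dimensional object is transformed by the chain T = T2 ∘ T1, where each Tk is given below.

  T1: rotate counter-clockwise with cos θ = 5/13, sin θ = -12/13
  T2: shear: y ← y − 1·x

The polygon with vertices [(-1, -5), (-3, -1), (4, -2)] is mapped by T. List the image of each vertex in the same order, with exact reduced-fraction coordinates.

image vertices: (-5, 4), (-27/13, 58/13), (-4/13, -54/13)

T1 rotate counter-clockwise with cos θ = 5/13, sin θ = -12/13: (-1, -5) → (-5, -1); (-3, -1) → (-27/13, 31/13); (4, -2) → (-4/13, -58/13)
T2 shear: y ← y − 1·x: (-5, -1) → (-5, 4); (-27/13, 31/13) → (-27/13, 58/13); (-4/13, -58/13) → (-4/13, -54/13)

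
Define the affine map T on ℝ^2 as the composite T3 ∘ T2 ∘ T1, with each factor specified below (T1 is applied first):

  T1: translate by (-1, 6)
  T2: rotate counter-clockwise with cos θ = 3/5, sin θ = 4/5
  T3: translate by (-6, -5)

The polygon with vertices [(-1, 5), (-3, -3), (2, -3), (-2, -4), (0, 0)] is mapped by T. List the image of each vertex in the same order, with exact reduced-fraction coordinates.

image vertices: (-16, 0), (-54/5, -32/5), (-39/5, -12/5), (-47/5, -31/5), (-57/5, -11/5)

T1 translate by (-1, 6): (-1, 5) → (-2, 11); (-3, -3) → (-4, 3); (2, -3) → (1, 3); (-2, -4) → (-3, 2); (0, 0) → (-1, 6)
T2 rotate counter-clockwise with cos θ = 3/5, sin θ = 4/5: (-2, 11) → (-10, 5); (-4, 3) → (-24/5, -7/5); (1, 3) → (-9/5, 13/5); (-3, 2) → (-17/5, -6/5); (-1, 6) → (-27/5, 14/5)
T3 translate by (-6, -5): (-10, 5) → (-16, 0); (-24/5, -7/5) → (-54/5, -32/5); (-9/5, 13/5) → (-39/5, -12/5); (-17/5, -6/5) → (-47/5, -31/5); (-27/5, 14/5) → (-57/5, -11/5)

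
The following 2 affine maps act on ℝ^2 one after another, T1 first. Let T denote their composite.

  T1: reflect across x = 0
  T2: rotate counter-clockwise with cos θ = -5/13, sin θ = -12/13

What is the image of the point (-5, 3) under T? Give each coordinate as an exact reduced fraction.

T(p) = (11/13, -75/13)

T1 reflect across x = 0: (-5, 3) → (5, 3)
T2 rotate counter-clockwise with cos θ = -5/13, sin θ = -12/13: (5, 3) → (11/13, -75/13)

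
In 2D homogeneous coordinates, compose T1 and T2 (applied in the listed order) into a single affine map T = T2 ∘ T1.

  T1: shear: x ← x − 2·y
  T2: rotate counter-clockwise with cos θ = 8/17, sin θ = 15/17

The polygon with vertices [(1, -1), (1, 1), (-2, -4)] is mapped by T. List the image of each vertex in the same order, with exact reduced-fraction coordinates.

T1 shear: x ← x − 2·y: (1, -1) → (3, -1); (1, 1) → (-1, 1); (-2, -4) → (6, -4)
T2 rotate counter-clockwise with cos θ = 8/17, sin θ = 15/17: (3, -1) → (39/17, 37/17); (-1, 1) → (-23/17, -7/17); (6, -4) → (108/17, 58/17)

image vertices: (39/17, 37/17), (-23/17, -7/17), (108/17, 58/17)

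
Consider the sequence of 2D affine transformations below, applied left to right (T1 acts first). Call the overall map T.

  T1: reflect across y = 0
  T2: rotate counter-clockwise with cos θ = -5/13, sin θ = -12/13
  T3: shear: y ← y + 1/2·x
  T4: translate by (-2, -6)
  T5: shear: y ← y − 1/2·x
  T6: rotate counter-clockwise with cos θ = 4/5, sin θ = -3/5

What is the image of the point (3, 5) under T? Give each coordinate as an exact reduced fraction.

T1 reflect across y = 0: (3, 5) → (3, -5)
T2 rotate counter-clockwise with cos θ = -5/13, sin θ = -12/13: (3, -5) → (-75/13, -11/13)
T3 shear: y ← y + 1/2·x: (-75/13, -11/13) → (-75/13, -97/26)
T4 translate by (-2, -6): (-75/13, -97/26) → (-101/13, -253/26)
T5 shear: y ← y − 1/2·x: (-101/13, -253/26) → (-101/13, -76/13)
T6 rotate counter-clockwise with cos θ = 4/5, sin θ = -3/5: (-101/13, -76/13) → (-632/65, -1/65)

T(p) = (-632/65, -1/65)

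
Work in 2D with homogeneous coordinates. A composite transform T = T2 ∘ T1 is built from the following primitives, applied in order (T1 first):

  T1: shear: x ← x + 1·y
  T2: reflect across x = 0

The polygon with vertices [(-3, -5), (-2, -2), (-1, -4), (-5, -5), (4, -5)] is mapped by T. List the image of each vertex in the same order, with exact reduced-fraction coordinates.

image vertices: (8, -5), (4, -2), (5, -4), (10, -5), (1, -5)

T1 shear: x ← x + 1·y: (-3, -5) → (-8, -5); (-2, -2) → (-4, -2); (-1, -4) → (-5, -4); (-5, -5) → (-10, -5); (4, -5) → (-1, -5)
T2 reflect across x = 0: (-8, -5) → (8, -5); (-4, -2) → (4, -2); (-5, -4) → (5, -4); (-10, -5) → (10, -5); (-1, -5) → (1, -5)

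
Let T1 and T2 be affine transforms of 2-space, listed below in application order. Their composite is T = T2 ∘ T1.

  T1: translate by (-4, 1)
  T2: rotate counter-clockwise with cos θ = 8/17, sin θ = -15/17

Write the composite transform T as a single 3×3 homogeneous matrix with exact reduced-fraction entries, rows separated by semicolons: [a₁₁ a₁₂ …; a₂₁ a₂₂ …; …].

T = [8/17 15/17 -1; -15/17 8/17 4; 0 0 1]

T1 = [1 0 -4; 0 1 1; 0 0 1]
T2·T1 = [8/17 15/17 -1; -15/17 8/17 4; 0 0 1]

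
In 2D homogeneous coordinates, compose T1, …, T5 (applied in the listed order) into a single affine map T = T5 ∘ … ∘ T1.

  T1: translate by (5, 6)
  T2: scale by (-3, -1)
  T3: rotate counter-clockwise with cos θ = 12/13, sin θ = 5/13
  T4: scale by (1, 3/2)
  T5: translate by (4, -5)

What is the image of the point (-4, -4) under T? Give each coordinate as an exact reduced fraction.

T1 translate by (5, 6): (-4, -4) → (1, 2)
T2 scale by (-3, -1): (1, 2) → (-3, -2)
T3 rotate counter-clockwise with cos θ = 12/13, sin θ = 5/13: (-3, -2) → (-2, -3)
T4 scale by (1, 3/2): (-2, -3) → (-2, -9/2)
T5 translate by (4, -5): (-2, -9/2) → (2, -19/2)

T(p) = (2, -19/2)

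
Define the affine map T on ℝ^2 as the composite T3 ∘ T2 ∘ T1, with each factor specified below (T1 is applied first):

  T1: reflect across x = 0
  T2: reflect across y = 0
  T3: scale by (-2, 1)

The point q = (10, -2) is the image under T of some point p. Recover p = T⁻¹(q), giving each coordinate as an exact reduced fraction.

p = (5, 2)

T1 = [-1 0 0; 0 1 0; 0 0 1]
T2·T1 = [-1 0 0; 0 -1 0; 0 0 1]
T3·…·T1 = [2 0 0; 0 -1 0; 0 0 1]
det M = -2; M⁻¹ = [1/2 0 0; 0 -1 0; 0 0 1]
M⁻¹ · (10, -2)ᵀ = (5, 2)ᵀ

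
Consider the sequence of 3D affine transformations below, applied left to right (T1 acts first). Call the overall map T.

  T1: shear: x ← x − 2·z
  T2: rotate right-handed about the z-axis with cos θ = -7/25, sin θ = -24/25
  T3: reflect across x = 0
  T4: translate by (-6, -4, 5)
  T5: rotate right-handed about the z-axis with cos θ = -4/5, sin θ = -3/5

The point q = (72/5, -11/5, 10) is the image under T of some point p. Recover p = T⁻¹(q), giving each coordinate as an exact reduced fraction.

p = (-5, 0, 5)

T1 = [1 0 -2 0; 0 1 0 0; 0 0 1 0; 0 0 0 1]
T2·T1 = [-7/25 24/25 14/25 0; -24/25 -7/25 48/25 0; 0 0 1 0; 0 0 0 1]
T3·…·T1 = [7/25 -24/25 -14/25 0; -24/25 -7/25 48/25 0; 0 0 1 0; 0 0 0 1]
T4·…·T1 = [7/25 -24/25 -14/25 -6; -24/25 -7/25 48/25 -4; 0 0 1 5; 0 0 0 1]
T5·…·T1 = [-4/5 3/5 8/5 12/5; 3/5 4/5 -6/5 34/5; 0 0 1 5; 0 0 0 1]
det M = -1; M⁻¹ = [-4/5 3/5 2 -304/25; 3/5 4/5 0 -172/25; 0 0 1 -5; 0 0 0 1]
M⁻¹ · (72/5, -11/5, 10)ᵀ = (-5, 0, 5)ᵀ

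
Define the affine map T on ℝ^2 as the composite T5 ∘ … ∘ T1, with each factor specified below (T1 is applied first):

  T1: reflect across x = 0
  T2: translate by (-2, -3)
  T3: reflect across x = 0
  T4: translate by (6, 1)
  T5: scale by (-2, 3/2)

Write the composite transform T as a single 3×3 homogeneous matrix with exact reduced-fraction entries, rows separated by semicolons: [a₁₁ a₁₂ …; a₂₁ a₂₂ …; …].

T1 = [-1 0 0; 0 1 0; 0 0 1]
T2·T1 = [-1 0 -2; 0 1 -3; 0 0 1]
T3·…·T1 = [1 0 2; 0 1 -3; 0 0 1]
T4·…·T1 = [1 0 8; 0 1 -2; 0 0 1]
T5·…·T1 = [-2 0 -16; 0 3/2 -3; 0 0 1]

T = [-2 0 -16; 0 3/2 -3; 0 0 1]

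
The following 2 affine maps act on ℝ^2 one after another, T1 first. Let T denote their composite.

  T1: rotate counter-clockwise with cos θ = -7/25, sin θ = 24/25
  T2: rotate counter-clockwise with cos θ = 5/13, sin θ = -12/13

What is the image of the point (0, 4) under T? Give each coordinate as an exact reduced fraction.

T(p) = (-816/325, 1012/325)

T1 rotate counter-clockwise with cos θ = -7/25, sin θ = 24/25: (0, 4) → (-96/25, -28/25)
T2 rotate counter-clockwise with cos θ = 5/13, sin θ = -12/13: (-96/25, -28/25) → (-816/325, 1012/325)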